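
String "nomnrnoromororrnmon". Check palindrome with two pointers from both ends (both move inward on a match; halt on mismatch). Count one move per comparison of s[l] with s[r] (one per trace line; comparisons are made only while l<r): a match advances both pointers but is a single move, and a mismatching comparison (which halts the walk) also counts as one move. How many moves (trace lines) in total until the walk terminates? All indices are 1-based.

l=1 r=19: 'n'=='n', l++,r--
l=2 r=18: 'o'=='o', l++,r--
l=3 r=17: 'm'=='m', l++,r--
l=4 r=16: 'n'=='n', l++,r--
l=5 r=15: 'r'=='r', l++,r--
l=6 r=14: 'n'!='r', stop

6 moves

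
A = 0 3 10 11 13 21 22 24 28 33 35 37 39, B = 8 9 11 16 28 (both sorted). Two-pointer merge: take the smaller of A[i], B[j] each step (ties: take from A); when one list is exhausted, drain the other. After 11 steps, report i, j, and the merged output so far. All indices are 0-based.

i=7, j=4, merged so far=[0, 3, 8, 9, 10, 11, 11, 13, 16, 21, 22]

i=0 j=0: A[i]=0<=B[j]=8 take 0, i++
i=1 j=0: A[i]=3<=B[j]=8 take 3, i++
i=2 j=0: A[i]=10>B[j]=8 take 8, j++
i=2 j=1: A[i]=10>B[j]=9 take 9, j++
i=2 j=2: A[i]=10<=B[j]=11 take 10, i++
i=3 j=2: A[i]=11<=B[j]=11 take 11, i++
i=4 j=2: A[i]=13>B[j]=11 take 11, j++
i=4 j=3: A[i]=13<=B[j]=16 take 13, i++
i=5 j=3: A[i]=21>B[j]=16 take 16, j++
i=5 j=4: A[i]=21<=B[j]=28 take 21, i++
i=6 j=4: A[i]=22<=B[j]=28 take 22, i++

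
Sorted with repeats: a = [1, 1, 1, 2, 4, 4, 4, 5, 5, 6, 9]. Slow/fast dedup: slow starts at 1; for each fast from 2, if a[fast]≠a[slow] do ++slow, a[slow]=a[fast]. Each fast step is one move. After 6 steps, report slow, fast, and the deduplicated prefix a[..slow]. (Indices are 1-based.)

slow=1 fast=2: a[fast]=1=a[slow] dup, fast++
slow=1 fast=3: a[fast]=1=a[slow] dup, fast++
slow=1 fast=4: a[fast]=2≠a[slow]=1 write a[2]=2, slow++,fast++
slow=2 fast=5: a[fast]=4≠a[slow]=2 write a[3]=4, slow++,fast++
slow=3 fast=6: a[fast]=4=a[slow] dup, fast++
slow=3 fast=7: a[fast]=4=a[slow] dup, fast++

slow=3, fast=8, prefix=[1, 2, 4]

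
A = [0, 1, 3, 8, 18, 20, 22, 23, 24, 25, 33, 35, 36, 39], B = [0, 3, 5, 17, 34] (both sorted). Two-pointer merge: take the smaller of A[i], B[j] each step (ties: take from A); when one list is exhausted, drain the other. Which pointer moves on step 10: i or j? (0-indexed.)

i

i=0 j=0: A[i]=0<=B[j]=0 take 0, i++
i=1 j=0: A[i]=1>B[j]=0 take 0, j++
i=1 j=1: A[i]=1<=B[j]=3 take 1, i++
i=2 j=1: A[i]=3<=B[j]=3 take 3, i++
i=3 j=1: A[i]=8>B[j]=3 take 3, j++
i=3 j=2: A[i]=8>B[j]=5 take 5, j++
i=3 j=3: A[i]=8<=B[j]=17 take 8, i++
i=4 j=3: A[i]=18>B[j]=17 take 17, j++
i=4 j=4: A[i]=18<=B[j]=34 take 18, i++
i=5 j=4: A[i]=20<=B[j]=34 take 20, i++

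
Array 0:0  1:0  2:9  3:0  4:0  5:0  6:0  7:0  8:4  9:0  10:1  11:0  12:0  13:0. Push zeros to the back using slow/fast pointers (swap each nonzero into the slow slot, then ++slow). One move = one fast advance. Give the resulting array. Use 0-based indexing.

[9, 4, 1, 0, 0, 0, 0, 0, 0, 0, 0, 0, 0, 0]

slow=0 fast=0: a[fast]=0, fast++
slow=0 fast=1: a[fast]=0, fast++
slow=0 fast=2: a[fast]=9≠0 swap→a[0]=9, slow++,fast++
slow=1 fast=3: a[fast]=0, fast++
slow=1 fast=4: a[fast]=0, fast++
slow=1 fast=5: a[fast]=0, fast++
slow=1 fast=6: a[fast]=0, fast++
slow=1 fast=7: a[fast]=0, fast++
slow=1 fast=8: a[fast]=4≠0 swap→a[1]=4, slow++,fast++
slow=2 fast=9: a[fast]=0, fast++
slow=2 fast=10: a[fast]=1≠0 swap→a[2]=1, slow++,fast++
slow=3 fast=11: a[fast]=0, fast++
slow=3 fast=12: a[fast]=0, fast++
slow=3 fast=13: a[fast]=0, fast++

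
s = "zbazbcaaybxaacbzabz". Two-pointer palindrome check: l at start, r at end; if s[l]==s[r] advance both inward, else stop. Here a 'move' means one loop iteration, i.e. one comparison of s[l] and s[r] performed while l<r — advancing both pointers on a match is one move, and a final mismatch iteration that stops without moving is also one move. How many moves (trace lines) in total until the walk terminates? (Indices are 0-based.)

9 moves

l=0 r=18: 'z'=='z', l++,r--
l=1 r=17: 'b'=='b', l++,r--
l=2 r=16: 'a'=='a', l++,r--
l=3 r=15: 'z'=='z', l++,r--
l=4 r=14: 'b'=='b', l++,r--
l=5 r=13: 'c'=='c', l++,r--
l=6 r=12: 'a'=='a', l++,r--
l=7 r=11: 'a'=='a', l++,r--
l=8 r=10: 'y'!='x', stop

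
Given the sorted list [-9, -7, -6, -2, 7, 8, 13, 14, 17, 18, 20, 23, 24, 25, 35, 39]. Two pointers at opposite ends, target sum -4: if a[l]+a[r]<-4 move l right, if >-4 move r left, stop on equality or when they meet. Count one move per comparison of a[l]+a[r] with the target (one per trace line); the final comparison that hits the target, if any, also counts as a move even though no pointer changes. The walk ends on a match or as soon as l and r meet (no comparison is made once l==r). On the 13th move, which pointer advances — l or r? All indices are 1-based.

l=1 r=16: -9+39=30 >-4, r--
l=1 r=15: -9+35=26 >-4, r--
l=1 r=14: -9+25=16 >-4, r--
l=1 r=13: -9+24=15 >-4, r--
l=1 r=12: -9+23=14 >-4, r--
l=1 r=11: -9+20=11 >-4, r--
l=1 r=10: -9+18=9 >-4, r--
l=1 r=9: -9+17=8 >-4, r--
l=1 r=8: -9+14=5 >-4, r--
l=1 r=7: -9+13=4 >-4, r--
l=1 r=6: -9+8=-1 >-4, r--
l=1 r=5: -9+7=-2 >-4, r--
l=1 r=4: -9+-2=-11 <-4, l++

l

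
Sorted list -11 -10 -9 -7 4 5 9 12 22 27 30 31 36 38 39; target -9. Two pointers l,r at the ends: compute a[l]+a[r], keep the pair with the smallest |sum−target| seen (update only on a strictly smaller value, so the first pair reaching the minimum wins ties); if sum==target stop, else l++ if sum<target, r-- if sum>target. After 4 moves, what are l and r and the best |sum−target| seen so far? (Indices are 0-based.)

[0,14] -11+39=28 d=37 * → r--
[0,13] -11+38=27 d=36 * → r--
[0,12] -11+36=25 d=34 * → r--
[0,11] -11+31=20 d=29 * → r--

l=0, r=10, best |Δ|=29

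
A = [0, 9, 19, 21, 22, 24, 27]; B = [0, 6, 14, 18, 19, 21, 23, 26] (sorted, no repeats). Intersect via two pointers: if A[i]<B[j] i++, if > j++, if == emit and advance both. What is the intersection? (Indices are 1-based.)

[i=1,j=1] 0==0 emit → i++,j++
[i=2,j=2] 9>6 → j++
[i=2,j=3] 9<14 → i++
[i=3,j=3] 19>14 → j++
[i=3,j=4] 19>18 → j++
[i=3,j=5] 19==19 emit → i++,j++
[i=4,j=6] 21==21 emit → i++,j++
[i=5,j=7] 22<23 → i++
[i=6,j=7] 24>23 → j++
[i=6,j=8] 24<26 → i++
[i=7,j=8] 27>26 → j++

intersection = [0, 19, 21]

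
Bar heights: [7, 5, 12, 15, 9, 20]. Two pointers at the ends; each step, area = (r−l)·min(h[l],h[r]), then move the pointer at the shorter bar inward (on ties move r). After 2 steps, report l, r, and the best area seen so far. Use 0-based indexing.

l=2, r=5, best area=35

[0,5] min(7,20)*5=35 best=35 * → l++
[1,5] min(5,20)*4=20 best=35 → l++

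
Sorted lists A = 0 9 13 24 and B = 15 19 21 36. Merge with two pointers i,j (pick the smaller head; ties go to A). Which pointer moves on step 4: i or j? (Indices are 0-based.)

i=0 j=0: A[i]=0<=B[j]=15 take 0, i++
i=1 j=0: A[i]=9<=B[j]=15 take 9, i++
i=2 j=0: A[i]=13<=B[j]=15 take 13, i++
i=3 j=0: A[i]=24>B[j]=15 take 15, j++

j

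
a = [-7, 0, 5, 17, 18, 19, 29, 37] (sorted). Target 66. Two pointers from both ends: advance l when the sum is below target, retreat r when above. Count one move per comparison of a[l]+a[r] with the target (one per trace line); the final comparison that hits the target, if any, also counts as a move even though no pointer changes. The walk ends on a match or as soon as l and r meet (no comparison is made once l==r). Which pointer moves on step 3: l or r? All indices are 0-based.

l

[0,7] -7+37=30 <66 → l++
[1,7] 0+37=37 <66 → l++
[2,7] 5+37=42 <66 → l++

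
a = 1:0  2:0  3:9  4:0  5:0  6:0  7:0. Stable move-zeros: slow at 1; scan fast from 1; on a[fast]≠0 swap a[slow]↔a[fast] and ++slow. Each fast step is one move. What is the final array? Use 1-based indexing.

slow=1 fast=1: a[fast]=0, fast++
slow=1 fast=2: a[fast]=0, fast++
slow=1 fast=3: a[fast]=9≠0 swap→a[1]=9, slow++,fast++
slow=2 fast=4: a[fast]=0, fast++
slow=2 fast=5: a[fast]=0, fast++
slow=2 fast=6: a[fast]=0, fast++
slow=2 fast=7: a[fast]=0, fast++

[9, 0, 0, 0, 0, 0, 0]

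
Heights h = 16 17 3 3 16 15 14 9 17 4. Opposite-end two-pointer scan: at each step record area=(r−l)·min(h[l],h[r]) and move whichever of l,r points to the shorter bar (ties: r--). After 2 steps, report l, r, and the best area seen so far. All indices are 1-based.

l=2, r=9, best area=128

[1,10] min(16,4)*9=36 best=36 * → r--
[1,9] min(16,17)*8=128 best=128 * → l++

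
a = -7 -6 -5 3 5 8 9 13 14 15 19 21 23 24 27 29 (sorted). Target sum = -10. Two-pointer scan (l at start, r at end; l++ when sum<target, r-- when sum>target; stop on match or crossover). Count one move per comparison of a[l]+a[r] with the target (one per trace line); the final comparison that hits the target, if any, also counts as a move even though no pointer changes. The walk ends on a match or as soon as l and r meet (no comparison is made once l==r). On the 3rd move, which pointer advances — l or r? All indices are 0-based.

[0,15] -7+29=22 >-10 → r--
[0,14] -7+27=20 >-10 → r--
[0,13] -7+24=17 >-10 → r--

r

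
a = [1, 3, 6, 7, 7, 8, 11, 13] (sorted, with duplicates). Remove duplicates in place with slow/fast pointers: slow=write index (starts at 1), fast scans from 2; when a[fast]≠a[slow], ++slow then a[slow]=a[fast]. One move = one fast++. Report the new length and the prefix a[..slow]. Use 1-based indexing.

slow=1 fast=2: a[fast]=3≠a[slow]=1 write a[2]=3, slow++,fast++
slow=2 fast=3: a[fast]=6≠a[slow]=3 write a[3]=6, slow++,fast++
slow=3 fast=4: a[fast]=7≠a[slow]=6 write a[4]=7, slow++,fast++
slow=4 fast=5: a[fast]=7=a[slow] dup, fast++
slow=4 fast=6: a[fast]=8≠a[slow]=7 write a[5]=8, slow++,fast++
slow=5 fast=7: a[fast]=11≠a[slow]=8 write a[6]=11, slow++,fast++
slow=6 fast=8: a[fast]=13≠a[slow]=11 write a[7]=13, slow++,fast++

length 7; prefix = [1, 3, 6, 7, 8, 11, 13]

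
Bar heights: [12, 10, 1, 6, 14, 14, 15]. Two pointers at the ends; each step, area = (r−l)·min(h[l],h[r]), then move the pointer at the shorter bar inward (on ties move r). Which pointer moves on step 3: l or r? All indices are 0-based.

l

l=0 r=6: min(12,15)*6=72 best=72 *, l++
l=1 r=6: min(10,15)*5=50 best=72, l++
l=2 r=6: min(1,15)*4=4 best=72, l++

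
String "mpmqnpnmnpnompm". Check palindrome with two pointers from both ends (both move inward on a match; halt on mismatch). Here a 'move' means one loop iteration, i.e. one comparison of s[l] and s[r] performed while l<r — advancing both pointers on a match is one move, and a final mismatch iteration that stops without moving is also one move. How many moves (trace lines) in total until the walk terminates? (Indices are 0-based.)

4 moves

l=0 r=14: 'm'=='m', l++,r--
l=1 r=13: 'p'=='p', l++,r--
l=2 r=12: 'm'=='m', l++,r--
l=3 r=11: 'q'!='o', stop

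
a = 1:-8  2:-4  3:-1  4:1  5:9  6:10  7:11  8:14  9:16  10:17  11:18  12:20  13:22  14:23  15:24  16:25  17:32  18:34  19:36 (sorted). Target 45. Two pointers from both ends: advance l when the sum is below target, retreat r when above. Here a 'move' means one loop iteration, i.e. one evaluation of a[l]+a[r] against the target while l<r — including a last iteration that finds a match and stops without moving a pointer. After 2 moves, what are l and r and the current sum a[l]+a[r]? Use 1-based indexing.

l=1 r=19: -8+36=28 <45, l++
l=2 r=19: -4+36=32 <45, l++

l=3, r=19, sum=35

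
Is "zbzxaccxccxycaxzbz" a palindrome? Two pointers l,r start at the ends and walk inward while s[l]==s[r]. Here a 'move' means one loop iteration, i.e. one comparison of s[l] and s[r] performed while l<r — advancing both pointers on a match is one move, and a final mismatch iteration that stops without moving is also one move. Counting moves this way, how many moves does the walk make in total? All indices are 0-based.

7 moves

[0,17] 'z'=='z' → l++,r--
[1,16] 'b'=='b' → l++,r--
[2,15] 'z'=='z' → l++,r--
[3,14] 'x'=='x' → l++,r--
[4,13] 'a'=='a' → l++,r--
[5,12] 'c'=='c' → l++,r--
[6,11] 'c'!='y' → stop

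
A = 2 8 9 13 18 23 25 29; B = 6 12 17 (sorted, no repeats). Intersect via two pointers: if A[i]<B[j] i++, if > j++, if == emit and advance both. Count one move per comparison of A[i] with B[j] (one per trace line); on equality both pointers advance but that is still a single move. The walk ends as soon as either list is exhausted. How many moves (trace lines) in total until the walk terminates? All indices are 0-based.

7 moves

[i=0,j=0] 2<6 → i++
[i=1,j=0] 8>6 → j++
[i=1,j=1] 8<12 → i++
[i=2,j=1] 9<12 → i++
[i=3,j=1] 13>12 → j++
[i=3,j=2] 13<17 → i++
[i=4,j=2] 18>17 → j++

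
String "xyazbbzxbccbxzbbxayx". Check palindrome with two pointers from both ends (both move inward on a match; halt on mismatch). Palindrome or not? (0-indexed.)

[0,19] 'x'=='x' → l++,r--
[1,18] 'y'=='y' → l++,r--
[2,17] 'a'=='a' → l++,r--
[3,16] 'z'!='x' → stop

not a palindrome (mismatch at 3,16)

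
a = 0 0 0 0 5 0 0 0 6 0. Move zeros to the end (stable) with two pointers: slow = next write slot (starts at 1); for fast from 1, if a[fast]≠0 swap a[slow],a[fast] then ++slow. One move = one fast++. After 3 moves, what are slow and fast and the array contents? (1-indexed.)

slow=1 fast=1: a[fast]=0, fast++
slow=1 fast=2: a[fast]=0, fast++
slow=1 fast=3: a[fast]=0, fast++

slow=1, fast=4, a=[0, 0, 0, 0, 5, 0, 0, 0, 6, 0]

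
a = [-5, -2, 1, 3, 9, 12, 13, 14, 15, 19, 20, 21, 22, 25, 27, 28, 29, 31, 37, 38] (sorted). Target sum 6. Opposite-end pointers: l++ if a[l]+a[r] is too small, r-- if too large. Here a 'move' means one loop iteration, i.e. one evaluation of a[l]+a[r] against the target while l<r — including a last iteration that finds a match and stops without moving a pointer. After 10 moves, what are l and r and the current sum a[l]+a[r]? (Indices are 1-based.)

[1,20] -5+38=33 >6 → r--
[1,19] -5+37=32 >6 → r--
[1,18] -5+31=26 >6 → r--
[1,17] -5+29=24 >6 → r--
[1,16] -5+28=23 >6 → r--
[1,15] -5+27=22 >6 → r--
[1,14] -5+25=20 >6 → r--
[1,13] -5+22=17 >6 → r--
[1,12] -5+21=16 >6 → r--
[1,11] -5+20=15 >6 → r--

l=1, r=10, sum=14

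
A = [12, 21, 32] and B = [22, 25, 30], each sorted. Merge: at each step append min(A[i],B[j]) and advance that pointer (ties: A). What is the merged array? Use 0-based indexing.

i=0 j=0: A[i]=12<=B[j]=22 take 12, i++
i=1 j=0: A[i]=21<=B[j]=22 take 21, i++
i=2 j=0: A[i]=32>B[j]=22 take 22, j++
i=2 j=1: A[i]=32>B[j]=25 take 25, j++
i=2 j=2: A[i]=32>B[j]=30 take 30, j++
i=2 j=3: B done, take A[i]=32, i++

[12, 21, 22, 25, 30, 32]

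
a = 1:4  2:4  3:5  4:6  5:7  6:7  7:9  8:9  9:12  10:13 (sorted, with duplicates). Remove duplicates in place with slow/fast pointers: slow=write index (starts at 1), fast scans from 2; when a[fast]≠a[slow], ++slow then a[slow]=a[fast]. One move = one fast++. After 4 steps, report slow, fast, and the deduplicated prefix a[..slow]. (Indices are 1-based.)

slow=1 fast=2: a[fast]=4=a[slow] dup, fast++
slow=1 fast=3: a[fast]=5≠a[slow]=4 write a[2]=5, slow++,fast++
slow=2 fast=4: a[fast]=6≠a[slow]=5 write a[3]=6, slow++,fast++
slow=3 fast=5: a[fast]=7≠a[slow]=6 write a[4]=7, slow++,fast++

slow=4, fast=6, prefix=[4, 5, 6, 7]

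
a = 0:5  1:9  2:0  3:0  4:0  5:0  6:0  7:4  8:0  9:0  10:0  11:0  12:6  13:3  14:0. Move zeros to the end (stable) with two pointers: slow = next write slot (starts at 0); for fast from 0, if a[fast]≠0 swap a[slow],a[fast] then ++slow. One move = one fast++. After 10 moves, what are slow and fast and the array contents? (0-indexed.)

slow=3, fast=10, a=[5, 9, 4, 0, 0, 0, 0, 0, 0, 0, 0, 0, 6, 3, 0]

slow=0 fast=0: a[fast]=5≠0 swap→a[0]=5, slow++,fast++
slow=1 fast=1: a[fast]=9≠0 swap→a[1]=9, slow++,fast++
slow=2 fast=2: a[fast]=0, fast++
slow=2 fast=3: a[fast]=0, fast++
slow=2 fast=4: a[fast]=0, fast++
slow=2 fast=5: a[fast]=0, fast++
slow=2 fast=6: a[fast]=0, fast++
slow=2 fast=7: a[fast]=4≠0 swap→a[2]=4, slow++,fast++
slow=3 fast=8: a[fast]=0, fast++
slow=3 fast=9: a[fast]=0, fast++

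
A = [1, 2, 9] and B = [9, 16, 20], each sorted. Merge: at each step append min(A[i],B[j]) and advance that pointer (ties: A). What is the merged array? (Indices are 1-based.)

i=1 j=1: A[i]=1<=B[j]=9 take 1, i++
i=2 j=1: A[i]=2<=B[j]=9 take 2, i++
i=3 j=1: A[i]=9<=B[j]=9 take 9, i++
i=4 j=1: A done, take B[j]=9, j++
i=4 j=2: A done, take B[j]=16, j++
i=4 j=3: A done, take B[j]=20, j++

[1, 2, 9, 9, 16, 20]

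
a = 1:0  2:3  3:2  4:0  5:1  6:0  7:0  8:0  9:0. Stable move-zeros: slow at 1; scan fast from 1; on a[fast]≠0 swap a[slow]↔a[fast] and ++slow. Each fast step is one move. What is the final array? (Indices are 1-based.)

(s=1,f=1) a[fast]=0 → fast++
(s=1,f=2) a[fast]=3≠0 swap→a[1]=3 → slow++,fast++
(s=2,f=3) a[fast]=2≠0 swap→a[2]=2 → slow++,fast++
(s=3,f=4) a[fast]=0 → fast++
(s=3,f=5) a[fast]=1≠0 swap→a[3]=1 → slow++,fast++
(s=4,f=6) a[fast]=0 → fast++
(s=4,f=7) a[fast]=0 → fast++
(s=4,f=8) a[fast]=0 → fast++
(s=4,f=9) a[fast]=0 → fast++

[3, 2, 1, 0, 0, 0, 0, 0, 0]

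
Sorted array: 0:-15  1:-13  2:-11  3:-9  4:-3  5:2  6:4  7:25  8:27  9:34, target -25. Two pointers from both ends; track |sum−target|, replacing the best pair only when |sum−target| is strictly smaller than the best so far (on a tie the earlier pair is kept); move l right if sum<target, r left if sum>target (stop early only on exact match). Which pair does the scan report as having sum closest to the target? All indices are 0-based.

[0,9] -15+34=19 d=44 * → r--
[0,8] -15+27=12 d=37 * → r--
[0,7] -15+25=10 d=35 * → r--
[0,6] -15+4=-11 d=14 * → r--
[0,5] -15+2=-13 d=12 * → r--
[0,4] -15+-3=-18 d=7 * → r--
[0,3] -15+-9=-24 d=1 * → r--
[0,2] -15+-11=-26 d=1 → l++
[1,2] -13+-11=-24 d=1 → r--

pair (-15, -9) with sum -24 (|Δ|=1)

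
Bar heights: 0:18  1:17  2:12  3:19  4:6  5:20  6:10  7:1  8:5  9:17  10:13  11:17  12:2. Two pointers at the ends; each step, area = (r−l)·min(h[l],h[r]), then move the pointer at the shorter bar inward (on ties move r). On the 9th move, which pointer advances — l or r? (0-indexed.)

[0,12] min(18,2)*12=24 best=24 * → r--
[0,11] min(18,17)*11=187 best=187 * → r--
[0,10] min(18,13)*10=130 best=187 → r--
[0,9] min(18,17)*9=153 best=187 → r--
[0,8] min(18,5)*8=40 best=187 → r--
[0,7] min(18,1)*7=7 best=187 → r--
[0,6] min(18,10)*6=60 best=187 → r--
[0,5] min(18,20)*5=90 best=187 → l++
[1,5] min(17,20)*4=68 best=187 → l++

l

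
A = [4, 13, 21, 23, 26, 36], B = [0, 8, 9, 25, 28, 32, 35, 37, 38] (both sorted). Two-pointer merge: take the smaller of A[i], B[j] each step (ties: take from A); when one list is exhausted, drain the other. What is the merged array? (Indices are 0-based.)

[0, 4, 8, 9, 13, 21, 23, 25, 26, 28, 32, 35, 36, 37, 38]

i=0 j=0: A[i]=4>B[j]=0 take 0, j++
i=0 j=1: A[i]=4<=B[j]=8 take 4, i++
i=1 j=1: A[i]=13>B[j]=8 take 8, j++
i=1 j=2: A[i]=13>B[j]=9 take 9, j++
i=1 j=3: A[i]=13<=B[j]=25 take 13, i++
i=2 j=3: A[i]=21<=B[j]=25 take 21, i++
i=3 j=3: A[i]=23<=B[j]=25 take 23, i++
i=4 j=3: A[i]=26>B[j]=25 take 25, j++
i=4 j=4: A[i]=26<=B[j]=28 take 26, i++
i=5 j=4: A[i]=36>B[j]=28 take 28, j++
i=5 j=5: A[i]=36>B[j]=32 take 32, j++
i=5 j=6: A[i]=36>B[j]=35 take 35, j++
i=5 j=7: A[i]=36<=B[j]=37 take 36, i++
i=6 j=7: A done, take B[j]=37, j++
i=6 j=8: A done, take B[j]=38, j++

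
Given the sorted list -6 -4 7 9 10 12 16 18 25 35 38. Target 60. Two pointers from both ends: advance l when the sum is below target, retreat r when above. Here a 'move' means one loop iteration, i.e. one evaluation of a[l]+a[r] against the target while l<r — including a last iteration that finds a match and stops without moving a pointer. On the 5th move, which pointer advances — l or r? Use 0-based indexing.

l

[0,10] -6+38=32 <60 → l++
[1,10] -4+38=34 <60 → l++
[2,10] 7+38=45 <60 → l++
[3,10] 9+38=47 <60 → l++
[4,10] 10+38=48 <60 → l++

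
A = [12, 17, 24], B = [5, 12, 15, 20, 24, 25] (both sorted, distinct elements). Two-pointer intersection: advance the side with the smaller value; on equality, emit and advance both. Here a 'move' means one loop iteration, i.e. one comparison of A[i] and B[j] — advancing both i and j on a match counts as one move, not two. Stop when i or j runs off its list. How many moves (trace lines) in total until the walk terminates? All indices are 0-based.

i=0 j=0: 12>5, j++
i=0 j=1: 12==12 emit, i++,j++
i=1 j=2: 17>15, j++
i=1 j=3: 17<20, i++
i=2 j=3: 24>20, j++
i=2 j=4: 24==24 emit, i++,j++

6 moves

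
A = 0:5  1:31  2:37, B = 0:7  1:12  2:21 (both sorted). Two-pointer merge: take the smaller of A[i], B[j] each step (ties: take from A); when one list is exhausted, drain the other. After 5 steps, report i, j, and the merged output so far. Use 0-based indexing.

i=2, j=3, merged so far=[5, 7, 12, 21, 31]

[i=0,j=0] A[i]=5<=B[j]=7 take 5 → i++
[i=1,j=0] A[i]=31>B[j]=7 take 7 → j++
[i=1,j=1] A[i]=31>B[j]=12 take 12 → j++
[i=1,j=2] A[i]=31>B[j]=21 take 21 → j++
[i=1,j=3] B done, take A[i]=31 → i++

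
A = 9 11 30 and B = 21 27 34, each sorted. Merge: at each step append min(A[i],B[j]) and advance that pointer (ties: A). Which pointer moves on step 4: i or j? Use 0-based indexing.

j

[i=0,j=0] A[i]=9<=B[j]=21 take 9 → i++
[i=1,j=0] A[i]=11<=B[j]=21 take 11 → i++
[i=2,j=0] A[i]=30>B[j]=21 take 21 → j++
[i=2,j=1] A[i]=30>B[j]=27 take 27 → j++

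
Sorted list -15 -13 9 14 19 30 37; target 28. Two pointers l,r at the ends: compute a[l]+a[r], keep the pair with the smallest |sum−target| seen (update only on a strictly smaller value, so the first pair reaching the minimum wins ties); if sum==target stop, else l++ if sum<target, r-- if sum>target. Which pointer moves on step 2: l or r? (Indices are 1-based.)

l

[1,7] -15+37=22 d=6 * → l++
[2,7] -13+37=24 d=4 * → l++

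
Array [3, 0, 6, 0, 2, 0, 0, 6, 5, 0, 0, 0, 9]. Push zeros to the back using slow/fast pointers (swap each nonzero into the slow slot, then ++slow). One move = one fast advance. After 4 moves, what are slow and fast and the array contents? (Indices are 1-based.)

slow=3, fast=5, a=[3, 6, 0, 0, 2, 0, 0, 6, 5, 0, 0, 0, 9]

(s=1,f=1) a[fast]=3≠0 swap→a[1]=3 → slow++,fast++
(s=2,f=2) a[fast]=0 → fast++
(s=2,f=3) a[fast]=6≠0 swap→a[2]=6 → slow++,fast++
(s=3,f=4) a[fast]=0 → fast++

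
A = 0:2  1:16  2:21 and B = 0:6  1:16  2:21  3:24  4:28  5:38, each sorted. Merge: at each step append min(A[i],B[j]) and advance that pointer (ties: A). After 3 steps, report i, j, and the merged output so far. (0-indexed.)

i=0 j=0: A[i]=2<=B[j]=6 take 2, i++
i=1 j=0: A[i]=16>B[j]=6 take 6, j++
i=1 j=1: A[i]=16<=B[j]=16 take 16, i++

i=2, j=1, merged so far=[2, 6, 16]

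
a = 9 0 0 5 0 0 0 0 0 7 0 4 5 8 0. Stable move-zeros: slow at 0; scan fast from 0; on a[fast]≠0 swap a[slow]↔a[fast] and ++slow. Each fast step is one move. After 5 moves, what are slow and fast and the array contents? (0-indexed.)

slow=2, fast=5, a=[9, 5, 0, 0, 0, 0, 0, 0, 0, 7, 0, 4, 5, 8, 0]

slow=0 fast=0: a[fast]=9≠0 swap→a[0]=9, slow++,fast++
slow=1 fast=1: a[fast]=0, fast++
slow=1 fast=2: a[fast]=0, fast++
slow=1 fast=3: a[fast]=5≠0 swap→a[1]=5, slow++,fast++
slow=2 fast=4: a[fast]=0, fast++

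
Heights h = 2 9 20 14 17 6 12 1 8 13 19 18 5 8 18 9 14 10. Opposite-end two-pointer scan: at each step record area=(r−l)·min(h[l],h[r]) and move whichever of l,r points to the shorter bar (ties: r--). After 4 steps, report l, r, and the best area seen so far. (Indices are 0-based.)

l=0 r=17: min(2,10)*17=34 best=34 *, l++
l=1 r=17: min(9,10)*16=144 best=144 *, l++
l=2 r=17: min(20,10)*15=150 best=150 *, r--
l=2 r=16: min(20,14)*14=196 best=196 *, r--

l=2, r=15, best area=196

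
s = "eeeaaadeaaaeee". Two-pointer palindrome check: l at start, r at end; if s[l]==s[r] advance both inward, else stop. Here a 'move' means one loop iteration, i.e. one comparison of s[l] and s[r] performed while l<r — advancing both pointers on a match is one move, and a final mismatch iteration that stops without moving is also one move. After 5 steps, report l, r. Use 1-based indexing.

l=6, r=9

[1,14] 'e'=='e' → l++,r--
[2,13] 'e'=='e' → l++,r--
[3,12] 'e'=='e' → l++,r--
[4,11] 'a'=='a' → l++,r--
[5,10] 'a'=='a' → l++,r--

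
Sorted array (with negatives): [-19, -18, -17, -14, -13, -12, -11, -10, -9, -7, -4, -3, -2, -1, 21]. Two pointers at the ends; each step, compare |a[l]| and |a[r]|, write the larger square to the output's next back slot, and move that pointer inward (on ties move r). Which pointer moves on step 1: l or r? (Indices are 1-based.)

r

l=1 r=15: |-19|<=|21| out[15]=441, r--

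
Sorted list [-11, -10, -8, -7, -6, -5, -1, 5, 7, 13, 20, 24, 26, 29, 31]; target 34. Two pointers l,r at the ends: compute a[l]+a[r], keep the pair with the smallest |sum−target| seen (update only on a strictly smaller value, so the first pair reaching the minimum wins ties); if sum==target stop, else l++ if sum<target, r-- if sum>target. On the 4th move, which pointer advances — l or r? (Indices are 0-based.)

l

[0,14] -11+31=20 d=14 * → l++
[1,14] -10+31=21 d=13 * → l++
[2,14] -8+31=23 d=11 * → l++
[3,14] -7+31=24 d=10 * → l++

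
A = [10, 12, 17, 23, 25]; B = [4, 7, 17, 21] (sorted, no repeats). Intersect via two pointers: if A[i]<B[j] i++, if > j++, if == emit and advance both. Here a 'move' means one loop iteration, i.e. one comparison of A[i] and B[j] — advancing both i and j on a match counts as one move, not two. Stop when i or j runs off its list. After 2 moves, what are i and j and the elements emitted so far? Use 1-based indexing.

i=1 j=1: 10>4, j++
i=1 j=2: 10>7, j++

i=1, j=3, emitted=[]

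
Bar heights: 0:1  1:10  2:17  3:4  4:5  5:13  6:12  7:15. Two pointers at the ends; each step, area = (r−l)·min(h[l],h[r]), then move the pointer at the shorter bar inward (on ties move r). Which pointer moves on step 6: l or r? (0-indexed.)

[0,7] min(1,15)*7=7 best=7 * → l++
[1,7] min(10,15)*6=60 best=60 * → l++
[2,7] min(17,15)*5=75 best=75 * → r--
[2,6] min(17,12)*4=48 best=75 → r--
[2,5] min(17,13)*3=39 best=75 → r--
[2,4] min(17,5)*2=10 best=75 → r--

r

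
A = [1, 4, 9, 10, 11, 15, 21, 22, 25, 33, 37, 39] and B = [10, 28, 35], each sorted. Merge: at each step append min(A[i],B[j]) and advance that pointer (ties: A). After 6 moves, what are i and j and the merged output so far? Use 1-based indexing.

[i=1,j=1] A[i]=1<=B[j]=10 take 1 → i++
[i=2,j=1] A[i]=4<=B[j]=10 take 4 → i++
[i=3,j=1] A[i]=9<=B[j]=10 take 9 → i++
[i=4,j=1] A[i]=10<=B[j]=10 take 10 → i++
[i=5,j=1] A[i]=11>B[j]=10 take 10 → j++
[i=5,j=2] A[i]=11<=B[j]=28 take 11 → i++

i=6, j=2, merged so far=[1, 4, 9, 10, 10, 11]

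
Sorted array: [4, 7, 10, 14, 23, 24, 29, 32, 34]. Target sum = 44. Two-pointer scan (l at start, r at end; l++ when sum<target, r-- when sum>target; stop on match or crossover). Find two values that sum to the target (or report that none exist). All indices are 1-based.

(10, 34)

[1,9] 4+34=38 <44 → l++
[2,9] 7+34=41 <44 → l++
[3,9] 10+34=44 → found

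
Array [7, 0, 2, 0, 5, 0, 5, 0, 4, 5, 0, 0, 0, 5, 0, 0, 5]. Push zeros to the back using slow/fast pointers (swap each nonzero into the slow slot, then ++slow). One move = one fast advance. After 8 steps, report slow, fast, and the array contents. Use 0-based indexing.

(s=0,f=0) a[fast]=7≠0 swap→a[0]=7 → slow++,fast++
(s=1,f=1) a[fast]=0 → fast++
(s=1,f=2) a[fast]=2≠0 swap→a[1]=2 → slow++,fast++
(s=2,f=3) a[fast]=0 → fast++
(s=2,f=4) a[fast]=5≠0 swap→a[2]=5 → slow++,fast++
(s=3,f=5) a[fast]=0 → fast++
(s=3,f=6) a[fast]=5≠0 swap→a[3]=5 → slow++,fast++
(s=4,f=7) a[fast]=0 → fast++

slow=4, fast=8, a=[7, 2, 5, 5, 0, 0, 0, 0, 4, 5, 0, 0, 0, 5, 0, 0, 5]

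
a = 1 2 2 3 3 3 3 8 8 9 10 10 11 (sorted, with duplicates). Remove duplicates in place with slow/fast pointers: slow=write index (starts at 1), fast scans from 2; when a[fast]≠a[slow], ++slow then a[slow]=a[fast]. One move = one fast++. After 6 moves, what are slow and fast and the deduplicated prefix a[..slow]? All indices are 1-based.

slow=3, fast=8, prefix=[1, 2, 3]

(s=1,f=2) a[fast]=2≠a[slow]=1 write a[2]=2 → slow++,fast++
(s=2,f=3) a[fast]=2=a[slow] dup → fast++
(s=2,f=4) a[fast]=3≠a[slow]=2 write a[3]=3 → slow++,fast++
(s=3,f=5) a[fast]=3=a[slow] dup → fast++
(s=3,f=6) a[fast]=3=a[slow] dup → fast++
(s=3,f=7) a[fast]=3=a[slow] dup → fast++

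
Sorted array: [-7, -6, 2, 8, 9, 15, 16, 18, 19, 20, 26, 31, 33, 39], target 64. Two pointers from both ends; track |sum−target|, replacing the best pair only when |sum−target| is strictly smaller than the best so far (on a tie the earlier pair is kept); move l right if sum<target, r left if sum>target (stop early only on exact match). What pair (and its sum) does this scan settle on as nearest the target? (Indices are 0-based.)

pair (31, 33) with sum 64 (|Δ|=0)

[0,13] -7+39=32 d=32 * → l++
[1,13] -6+39=33 d=31 * → l++
[2,13] 2+39=41 d=23 * → l++
[3,13] 8+39=47 d=17 * → l++
[4,13] 9+39=48 d=16 * → l++
[5,13] 15+39=54 d=10 * → l++
[6,13] 16+39=55 d=9 * → l++
[7,13] 18+39=57 d=7 * → l++
[8,13] 19+39=58 d=6 * → l++
[9,13] 20+39=59 d=5 * → l++
[10,13] 26+39=65 d=1 * → r--
[10,12] 26+33=59 d=5 → l++
[11,12] 31+33=64 d=0 * → stop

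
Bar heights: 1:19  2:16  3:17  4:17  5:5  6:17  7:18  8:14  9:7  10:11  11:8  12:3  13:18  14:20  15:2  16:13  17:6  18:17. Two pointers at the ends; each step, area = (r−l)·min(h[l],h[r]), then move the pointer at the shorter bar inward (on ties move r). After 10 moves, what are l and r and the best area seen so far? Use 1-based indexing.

l=7, r=14, best area=289

l=1 r=18: min(19,17)*17=289 best=289 *, r--
l=1 r=17: min(19,6)*16=96 best=289, r--
l=1 r=16: min(19,13)*15=195 best=289, r--
l=1 r=15: min(19,2)*14=28 best=289, r--
l=1 r=14: min(19,20)*13=247 best=289, l++
l=2 r=14: min(16,20)*12=192 best=289, l++
l=3 r=14: min(17,20)*11=187 best=289, l++
l=4 r=14: min(17,20)*10=170 best=289, l++
l=5 r=14: min(5,20)*9=45 best=289, l++
l=6 r=14: min(17,20)*8=136 best=289, l++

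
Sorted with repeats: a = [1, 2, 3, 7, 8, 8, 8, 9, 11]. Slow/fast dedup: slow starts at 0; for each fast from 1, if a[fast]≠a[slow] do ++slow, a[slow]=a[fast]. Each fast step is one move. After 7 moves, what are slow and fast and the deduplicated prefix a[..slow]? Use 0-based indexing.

slow=5, fast=8, prefix=[1, 2, 3, 7, 8, 9]

slow=0 fast=1: a[fast]=2≠a[slow]=1 write a[1]=2, slow++,fast++
slow=1 fast=2: a[fast]=3≠a[slow]=2 write a[2]=3, slow++,fast++
slow=2 fast=3: a[fast]=7≠a[slow]=3 write a[3]=7, slow++,fast++
slow=3 fast=4: a[fast]=8≠a[slow]=7 write a[4]=8, slow++,fast++
slow=4 fast=5: a[fast]=8=a[slow] dup, fast++
slow=4 fast=6: a[fast]=8=a[slow] dup, fast++
slow=4 fast=7: a[fast]=9≠a[slow]=8 write a[5]=9, slow++,fast++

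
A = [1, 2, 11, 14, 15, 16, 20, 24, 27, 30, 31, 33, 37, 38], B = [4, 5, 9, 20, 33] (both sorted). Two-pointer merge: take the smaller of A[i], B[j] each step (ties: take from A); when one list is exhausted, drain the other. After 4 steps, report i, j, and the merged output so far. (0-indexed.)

i=0 j=0: A[i]=1<=B[j]=4 take 1, i++
i=1 j=0: A[i]=2<=B[j]=4 take 2, i++
i=2 j=0: A[i]=11>B[j]=4 take 4, j++
i=2 j=1: A[i]=11>B[j]=5 take 5, j++

i=2, j=2, merged so far=[1, 2, 4, 5]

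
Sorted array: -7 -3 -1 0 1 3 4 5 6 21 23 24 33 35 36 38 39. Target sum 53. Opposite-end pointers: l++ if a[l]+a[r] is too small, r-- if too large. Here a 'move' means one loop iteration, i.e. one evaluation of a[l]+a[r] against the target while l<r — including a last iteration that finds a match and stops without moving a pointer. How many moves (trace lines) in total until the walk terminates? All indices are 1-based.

l=1 r=17: -7+39=32 <53, l++
l=2 r=17: -3+39=36 <53, l++
l=3 r=17: -1+39=38 <53, l++
l=4 r=17: 0+39=39 <53, l++
l=5 r=17: 1+39=40 <53, l++
l=6 r=17: 3+39=42 <53, l++
l=7 r=17: 4+39=43 <53, l++
l=8 r=17: 5+39=44 <53, l++
l=9 r=17: 6+39=45 <53, l++
l=10 r=17: 21+39=60 >53, r--
l=10 r=16: 21+38=59 >53, r--
l=10 r=15: 21+36=57 >53, r--
l=10 r=14: 21+35=56 >53, r--
l=10 r=13: 21+33=54 >53, r--
l=10 r=12: 21+24=45 <53, l++
l=11 r=12: 23+24=47 <53, l++

16 moves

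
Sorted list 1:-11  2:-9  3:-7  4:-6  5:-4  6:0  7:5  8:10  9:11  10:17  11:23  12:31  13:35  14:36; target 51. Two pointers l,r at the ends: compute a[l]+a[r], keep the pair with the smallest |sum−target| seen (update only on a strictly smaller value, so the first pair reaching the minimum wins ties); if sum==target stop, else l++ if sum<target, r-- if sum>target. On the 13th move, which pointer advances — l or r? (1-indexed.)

l=1 r=14: -11+36=25 d=26 *, l++
l=2 r=14: -9+36=27 d=24 *, l++
l=3 r=14: -7+36=29 d=22 *, l++
l=4 r=14: -6+36=30 d=21 *, l++
l=5 r=14: -4+36=32 d=19 *, l++
l=6 r=14: 0+36=36 d=15 *, l++
l=7 r=14: 5+36=41 d=10 *, l++
l=8 r=14: 10+36=46 d=5 *, l++
l=9 r=14: 11+36=47 d=4 *, l++
l=10 r=14: 17+36=53 d=2 *, r--
l=10 r=13: 17+35=52 d=1 *, r--
l=10 r=12: 17+31=48 d=3, l++
l=11 r=12: 23+31=54 d=3, r--

r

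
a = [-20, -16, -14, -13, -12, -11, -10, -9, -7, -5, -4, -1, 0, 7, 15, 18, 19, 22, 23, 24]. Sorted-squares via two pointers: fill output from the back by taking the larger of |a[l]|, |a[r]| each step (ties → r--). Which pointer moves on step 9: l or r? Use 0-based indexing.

l=0 r=19: |-20|<=|24| out[19]=576, r--
l=0 r=18: |-20|<=|23| out[18]=529, r--
l=0 r=17: |-20|<=|22| out[17]=484, r--
l=0 r=16: |-20|>|19| out[16]=400, l++
l=1 r=16: |-16|<=|19| out[15]=361, r--
l=1 r=15: |-16|<=|18| out[14]=324, r--
l=1 r=14: |-16|>|15| out[13]=256, l++
l=2 r=14: |-14|<=|15| out[12]=225, r--
l=2 r=13: |-14|>|7| out[11]=196, l++

l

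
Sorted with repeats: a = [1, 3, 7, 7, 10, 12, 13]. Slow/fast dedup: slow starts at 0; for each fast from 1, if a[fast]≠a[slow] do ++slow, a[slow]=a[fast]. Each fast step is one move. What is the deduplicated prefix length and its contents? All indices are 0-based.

slow=0 fast=1: a[fast]=3≠a[slow]=1 write a[1]=3, slow++,fast++
slow=1 fast=2: a[fast]=7≠a[slow]=3 write a[2]=7, slow++,fast++
slow=2 fast=3: a[fast]=7=a[slow] dup, fast++
slow=2 fast=4: a[fast]=10≠a[slow]=7 write a[3]=10, slow++,fast++
slow=3 fast=5: a[fast]=12≠a[slow]=10 write a[4]=12, slow++,fast++
slow=4 fast=6: a[fast]=13≠a[slow]=12 write a[5]=13, slow++,fast++

length 6; prefix = [1, 3, 7, 10, 12, 13]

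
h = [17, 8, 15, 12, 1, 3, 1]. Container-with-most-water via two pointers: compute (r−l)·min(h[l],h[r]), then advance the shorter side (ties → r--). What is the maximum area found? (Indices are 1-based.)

l=1 r=7: min(17,1)*6=6 best=6 *, r--
l=1 r=6: min(17,3)*5=15 best=15 *, r--
l=1 r=5: min(17,1)*4=4 best=15, r--
l=1 r=4: min(17,12)*3=36 best=36 *, r--
l=1 r=3: min(17,15)*2=30 best=36, r--
l=1 r=2: min(17,8)*1=8 best=36, r--

max area = 36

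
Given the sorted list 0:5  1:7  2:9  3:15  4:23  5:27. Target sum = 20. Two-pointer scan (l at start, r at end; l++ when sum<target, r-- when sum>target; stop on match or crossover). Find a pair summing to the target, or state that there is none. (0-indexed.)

[0,5] 5+27=32 >20 → r--
[0,4] 5+23=28 >20 → r--
[0,3] 5+15=20 → found

(5, 15)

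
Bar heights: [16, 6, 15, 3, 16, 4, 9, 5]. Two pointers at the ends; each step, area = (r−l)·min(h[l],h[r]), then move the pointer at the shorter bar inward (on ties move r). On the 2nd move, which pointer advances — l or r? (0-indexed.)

r

l=0 r=7: min(16,5)*7=35 best=35 *, r--
l=0 r=6: min(16,9)*6=54 best=54 *, r--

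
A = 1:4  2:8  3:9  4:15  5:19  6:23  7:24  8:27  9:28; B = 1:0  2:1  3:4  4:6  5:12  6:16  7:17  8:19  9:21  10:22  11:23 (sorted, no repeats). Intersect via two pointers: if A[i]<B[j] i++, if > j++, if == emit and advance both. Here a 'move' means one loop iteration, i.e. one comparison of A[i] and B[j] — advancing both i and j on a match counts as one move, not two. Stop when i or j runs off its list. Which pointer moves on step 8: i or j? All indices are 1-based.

i

[i=1,j=1] 4>0 → j++
[i=1,j=2] 4>1 → j++
[i=1,j=3] 4==4 emit → i++,j++
[i=2,j=4] 8>6 → j++
[i=2,j=5] 8<12 → i++
[i=3,j=5] 9<12 → i++
[i=4,j=5] 15>12 → j++
[i=4,j=6] 15<16 → i++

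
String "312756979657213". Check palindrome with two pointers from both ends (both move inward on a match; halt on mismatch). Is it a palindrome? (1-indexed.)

[1,15] '3'=='3' → l++,r--
[2,14] '1'=='1' → l++,r--
[3,13] '2'=='2' → l++,r--
[4,12] '7'=='7' → l++,r--
[5,11] '5'=='5' → l++,r--
[6,10] '6'=='6' → l++,r--
[7,9] '9'=='9' → l++,r--

palindrome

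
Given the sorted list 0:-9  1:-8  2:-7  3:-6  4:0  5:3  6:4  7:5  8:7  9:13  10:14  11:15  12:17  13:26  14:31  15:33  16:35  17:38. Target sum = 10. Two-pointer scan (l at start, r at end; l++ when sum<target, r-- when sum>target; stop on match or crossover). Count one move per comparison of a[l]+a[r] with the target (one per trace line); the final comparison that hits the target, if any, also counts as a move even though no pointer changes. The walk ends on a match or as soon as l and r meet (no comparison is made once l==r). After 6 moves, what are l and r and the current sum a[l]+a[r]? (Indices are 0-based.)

[0,17] -9+38=29 >10 → r--
[0,16] -9+35=26 >10 → r--
[0,15] -9+33=24 >10 → r--
[0,14] -9+31=22 >10 → r--
[0,13] -9+26=17 >10 → r--
[0,12] -9+17=8 <10 → l++

l=1, r=12, sum=9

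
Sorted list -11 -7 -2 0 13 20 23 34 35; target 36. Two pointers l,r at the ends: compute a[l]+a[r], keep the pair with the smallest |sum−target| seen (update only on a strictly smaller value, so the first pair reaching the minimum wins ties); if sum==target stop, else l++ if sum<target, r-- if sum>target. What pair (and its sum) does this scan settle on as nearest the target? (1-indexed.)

l=1 r=9: -11+35=24 d=12 *, l++
l=2 r=9: -7+35=28 d=8 *, l++
l=3 r=9: -2+35=33 d=3 *, l++
l=4 r=9: 0+35=35 d=1 *, l++
l=5 r=9: 13+35=48 d=12, r--
l=5 r=8: 13+34=47 d=11, r--
l=5 r=7: 13+23=36 d=0 *, stop

pair (13, 23) with sum 36 (|Δ|=0)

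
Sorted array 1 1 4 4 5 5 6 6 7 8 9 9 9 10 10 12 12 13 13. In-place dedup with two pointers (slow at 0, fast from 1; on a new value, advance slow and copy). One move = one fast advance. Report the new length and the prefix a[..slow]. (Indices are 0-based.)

length 10; prefix = [1, 4, 5, 6, 7, 8, 9, 10, 12, 13]

(s=0,f=1) a[fast]=1=a[slow] dup → fast++
(s=0,f=2) a[fast]=4≠a[slow]=1 write a[1]=4 → slow++,fast++
(s=1,f=3) a[fast]=4=a[slow] dup → fast++
(s=1,f=4) a[fast]=5≠a[slow]=4 write a[2]=5 → slow++,fast++
(s=2,f=5) a[fast]=5=a[slow] dup → fast++
(s=2,f=6) a[fast]=6≠a[slow]=5 write a[3]=6 → slow++,fast++
(s=3,f=7) a[fast]=6=a[slow] dup → fast++
(s=3,f=8) a[fast]=7≠a[slow]=6 write a[4]=7 → slow++,fast++
(s=4,f=9) a[fast]=8≠a[slow]=7 write a[5]=8 → slow++,fast++
(s=5,f=10) a[fast]=9≠a[slow]=8 write a[6]=9 → slow++,fast++
(s=6,f=11) a[fast]=9=a[slow] dup → fast++
(s=6,f=12) a[fast]=9=a[slow] dup → fast++
(s=6,f=13) a[fast]=10≠a[slow]=9 write a[7]=10 → slow++,fast++
(s=7,f=14) a[fast]=10=a[slow] dup → fast++
(s=7,f=15) a[fast]=12≠a[slow]=10 write a[8]=12 → slow++,fast++
(s=8,f=16) a[fast]=12=a[slow] dup → fast++
(s=8,f=17) a[fast]=13≠a[slow]=12 write a[9]=13 → slow++,fast++
(s=9,f=18) a[fast]=13=a[slow] dup → fast++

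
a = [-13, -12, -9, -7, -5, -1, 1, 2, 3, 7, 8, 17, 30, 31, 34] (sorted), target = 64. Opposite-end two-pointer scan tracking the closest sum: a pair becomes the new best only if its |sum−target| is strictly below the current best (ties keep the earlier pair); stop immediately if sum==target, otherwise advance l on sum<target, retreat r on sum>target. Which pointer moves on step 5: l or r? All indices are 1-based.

l=1 r=15: -13+34=21 d=43 *, l++
l=2 r=15: -12+34=22 d=42 *, l++
l=3 r=15: -9+34=25 d=39 *, l++
l=4 r=15: -7+34=27 d=37 *, l++
l=5 r=15: -5+34=29 d=35 *, l++

l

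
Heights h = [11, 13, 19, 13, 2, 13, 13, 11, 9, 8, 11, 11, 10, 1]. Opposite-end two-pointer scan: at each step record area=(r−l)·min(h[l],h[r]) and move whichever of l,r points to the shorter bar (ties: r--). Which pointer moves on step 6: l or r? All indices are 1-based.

[1,14] min(11,1)*13=13 best=13 * → r--
[1,13] min(11,10)*12=120 best=120 * → r--
[1,12] min(11,11)*11=121 best=121 * → r--
[1,11] min(11,11)*10=110 best=121 → r--
[1,10] min(11,8)*9=72 best=121 → r--
[1,9] min(11,9)*8=72 best=121 → r--

r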